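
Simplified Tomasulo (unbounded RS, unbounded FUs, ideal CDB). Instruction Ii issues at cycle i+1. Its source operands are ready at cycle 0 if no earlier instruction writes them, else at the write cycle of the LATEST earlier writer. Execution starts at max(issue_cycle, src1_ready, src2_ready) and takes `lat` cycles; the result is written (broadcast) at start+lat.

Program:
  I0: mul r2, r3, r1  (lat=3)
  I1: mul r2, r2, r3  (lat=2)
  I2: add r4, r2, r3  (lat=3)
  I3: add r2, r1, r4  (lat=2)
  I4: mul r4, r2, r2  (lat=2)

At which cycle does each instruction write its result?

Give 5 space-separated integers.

Answer: 4 6 9 11 13

Derivation:
I0 mul r2: issue@1 deps=(None,None) exec_start@1 write@4
I1 mul r2: issue@2 deps=(0,None) exec_start@4 write@6
I2 add r4: issue@3 deps=(1,None) exec_start@6 write@9
I3 add r2: issue@4 deps=(None,2) exec_start@9 write@11
I4 mul r4: issue@5 deps=(3,3) exec_start@11 write@13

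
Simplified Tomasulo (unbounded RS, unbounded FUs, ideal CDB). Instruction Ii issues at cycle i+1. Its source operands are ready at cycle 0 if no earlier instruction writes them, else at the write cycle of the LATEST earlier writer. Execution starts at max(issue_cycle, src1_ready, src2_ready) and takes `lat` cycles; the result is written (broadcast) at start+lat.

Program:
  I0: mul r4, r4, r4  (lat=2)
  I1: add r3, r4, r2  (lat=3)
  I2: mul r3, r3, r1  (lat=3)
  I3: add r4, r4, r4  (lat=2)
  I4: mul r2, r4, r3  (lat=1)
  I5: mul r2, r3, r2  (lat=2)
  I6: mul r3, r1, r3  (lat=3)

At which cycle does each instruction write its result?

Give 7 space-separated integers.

I0 mul r4: issue@1 deps=(None,None) exec_start@1 write@3
I1 add r3: issue@2 deps=(0,None) exec_start@3 write@6
I2 mul r3: issue@3 deps=(1,None) exec_start@6 write@9
I3 add r4: issue@4 deps=(0,0) exec_start@4 write@6
I4 mul r2: issue@5 deps=(3,2) exec_start@9 write@10
I5 mul r2: issue@6 deps=(2,4) exec_start@10 write@12
I6 mul r3: issue@7 deps=(None,2) exec_start@9 write@12

Answer: 3 6 9 6 10 12 12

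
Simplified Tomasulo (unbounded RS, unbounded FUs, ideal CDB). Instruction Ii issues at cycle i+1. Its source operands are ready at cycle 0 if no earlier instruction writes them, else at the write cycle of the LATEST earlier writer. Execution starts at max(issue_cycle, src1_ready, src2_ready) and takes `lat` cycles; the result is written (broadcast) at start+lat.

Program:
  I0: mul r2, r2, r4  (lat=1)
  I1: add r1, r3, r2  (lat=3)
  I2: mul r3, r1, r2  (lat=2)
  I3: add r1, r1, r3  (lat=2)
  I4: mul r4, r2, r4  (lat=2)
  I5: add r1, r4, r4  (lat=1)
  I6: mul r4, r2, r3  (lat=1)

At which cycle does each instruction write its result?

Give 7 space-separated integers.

Answer: 2 5 7 9 7 8 8

Derivation:
I0 mul r2: issue@1 deps=(None,None) exec_start@1 write@2
I1 add r1: issue@2 deps=(None,0) exec_start@2 write@5
I2 mul r3: issue@3 deps=(1,0) exec_start@5 write@7
I3 add r1: issue@4 deps=(1,2) exec_start@7 write@9
I4 mul r4: issue@5 deps=(0,None) exec_start@5 write@7
I5 add r1: issue@6 deps=(4,4) exec_start@7 write@8
I6 mul r4: issue@7 deps=(0,2) exec_start@7 write@8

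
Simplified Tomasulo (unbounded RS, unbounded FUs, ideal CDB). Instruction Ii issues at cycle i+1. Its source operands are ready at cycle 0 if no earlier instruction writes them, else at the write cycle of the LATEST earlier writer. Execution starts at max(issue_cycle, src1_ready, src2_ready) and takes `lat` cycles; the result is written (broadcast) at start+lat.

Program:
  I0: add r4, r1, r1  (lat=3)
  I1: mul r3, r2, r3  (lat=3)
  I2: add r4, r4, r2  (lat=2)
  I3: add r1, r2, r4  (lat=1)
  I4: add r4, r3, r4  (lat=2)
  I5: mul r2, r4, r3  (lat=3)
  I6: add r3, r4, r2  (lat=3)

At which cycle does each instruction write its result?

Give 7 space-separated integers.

I0 add r4: issue@1 deps=(None,None) exec_start@1 write@4
I1 mul r3: issue@2 deps=(None,None) exec_start@2 write@5
I2 add r4: issue@3 deps=(0,None) exec_start@4 write@6
I3 add r1: issue@4 deps=(None,2) exec_start@6 write@7
I4 add r4: issue@5 deps=(1,2) exec_start@6 write@8
I5 mul r2: issue@6 deps=(4,1) exec_start@8 write@11
I6 add r3: issue@7 deps=(4,5) exec_start@11 write@14

Answer: 4 5 6 7 8 11 14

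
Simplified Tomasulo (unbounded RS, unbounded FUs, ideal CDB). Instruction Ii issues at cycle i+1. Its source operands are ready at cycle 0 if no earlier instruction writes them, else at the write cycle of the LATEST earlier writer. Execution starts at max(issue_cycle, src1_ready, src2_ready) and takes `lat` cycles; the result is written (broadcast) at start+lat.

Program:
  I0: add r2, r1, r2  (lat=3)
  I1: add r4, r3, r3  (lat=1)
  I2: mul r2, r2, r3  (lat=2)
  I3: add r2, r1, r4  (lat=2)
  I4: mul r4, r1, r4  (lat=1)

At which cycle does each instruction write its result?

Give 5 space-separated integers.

I0 add r2: issue@1 deps=(None,None) exec_start@1 write@4
I1 add r4: issue@2 deps=(None,None) exec_start@2 write@3
I2 mul r2: issue@3 deps=(0,None) exec_start@4 write@6
I3 add r2: issue@4 deps=(None,1) exec_start@4 write@6
I4 mul r4: issue@5 deps=(None,1) exec_start@5 write@6

Answer: 4 3 6 6 6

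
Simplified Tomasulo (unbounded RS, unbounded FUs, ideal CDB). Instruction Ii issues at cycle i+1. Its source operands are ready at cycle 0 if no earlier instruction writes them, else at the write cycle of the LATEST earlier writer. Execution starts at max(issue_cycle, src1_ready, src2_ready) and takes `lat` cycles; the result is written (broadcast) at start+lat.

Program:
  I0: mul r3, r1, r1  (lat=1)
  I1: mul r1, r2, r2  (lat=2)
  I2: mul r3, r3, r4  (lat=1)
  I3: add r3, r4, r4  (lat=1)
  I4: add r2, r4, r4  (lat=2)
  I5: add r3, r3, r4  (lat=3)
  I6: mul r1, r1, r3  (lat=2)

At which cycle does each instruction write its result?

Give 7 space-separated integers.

I0 mul r3: issue@1 deps=(None,None) exec_start@1 write@2
I1 mul r1: issue@2 deps=(None,None) exec_start@2 write@4
I2 mul r3: issue@3 deps=(0,None) exec_start@3 write@4
I3 add r3: issue@4 deps=(None,None) exec_start@4 write@5
I4 add r2: issue@5 deps=(None,None) exec_start@5 write@7
I5 add r3: issue@6 deps=(3,None) exec_start@6 write@9
I6 mul r1: issue@7 deps=(1,5) exec_start@9 write@11

Answer: 2 4 4 5 7 9 11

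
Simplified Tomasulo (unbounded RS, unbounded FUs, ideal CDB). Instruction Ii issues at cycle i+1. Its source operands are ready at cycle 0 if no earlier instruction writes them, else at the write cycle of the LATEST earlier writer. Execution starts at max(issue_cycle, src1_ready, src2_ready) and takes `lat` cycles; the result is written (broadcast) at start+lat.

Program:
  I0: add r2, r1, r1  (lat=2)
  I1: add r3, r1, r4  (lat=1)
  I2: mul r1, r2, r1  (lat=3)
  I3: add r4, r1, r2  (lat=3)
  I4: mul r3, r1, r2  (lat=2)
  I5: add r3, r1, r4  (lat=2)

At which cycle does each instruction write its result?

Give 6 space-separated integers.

I0 add r2: issue@1 deps=(None,None) exec_start@1 write@3
I1 add r3: issue@2 deps=(None,None) exec_start@2 write@3
I2 mul r1: issue@3 deps=(0,None) exec_start@3 write@6
I3 add r4: issue@4 deps=(2,0) exec_start@6 write@9
I4 mul r3: issue@5 deps=(2,0) exec_start@6 write@8
I5 add r3: issue@6 deps=(2,3) exec_start@9 write@11

Answer: 3 3 6 9 8 11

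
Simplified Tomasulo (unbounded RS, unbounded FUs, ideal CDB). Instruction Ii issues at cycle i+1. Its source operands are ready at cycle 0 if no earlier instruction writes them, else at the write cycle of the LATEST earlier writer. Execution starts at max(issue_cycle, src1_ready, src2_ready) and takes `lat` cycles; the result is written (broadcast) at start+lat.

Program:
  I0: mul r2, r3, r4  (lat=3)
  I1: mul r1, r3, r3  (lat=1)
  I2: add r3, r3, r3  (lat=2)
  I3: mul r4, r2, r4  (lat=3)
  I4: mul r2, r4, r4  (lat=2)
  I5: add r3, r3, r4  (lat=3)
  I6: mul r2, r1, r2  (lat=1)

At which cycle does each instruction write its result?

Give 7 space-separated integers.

I0 mul r2: issue@1 deps=(None,None) exec_start@1 write@4
I1 mul r1: issue@2 deps=(None,None) exec_start@2 write@3
I2 add r3: issue@3 deps=(None,None) exec_start@3 write@5
I3 mul r4: issue@4 deps=(0,None) exec_start@4 write@7
I4 mul r2: issue@5 deps=(3,3) exec_start@7 write@9
I5 add r3: issue@6 deps=(2,3) exec_start@7 write@10
I6 mul r2: issue@7 deps=(1,4) exec_start@9 write@10

Answer: 4 3 5 7 9 10 10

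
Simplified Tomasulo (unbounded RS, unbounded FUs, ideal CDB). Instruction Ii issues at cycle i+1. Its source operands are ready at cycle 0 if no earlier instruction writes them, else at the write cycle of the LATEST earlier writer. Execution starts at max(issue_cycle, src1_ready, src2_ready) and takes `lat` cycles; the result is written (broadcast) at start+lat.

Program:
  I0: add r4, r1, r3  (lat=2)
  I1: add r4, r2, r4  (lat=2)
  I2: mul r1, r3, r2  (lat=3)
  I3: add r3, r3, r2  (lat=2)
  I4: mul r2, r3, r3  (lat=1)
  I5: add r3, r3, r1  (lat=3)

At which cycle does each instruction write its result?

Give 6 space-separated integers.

Answer: 3 5 6 6 7 9

Derivation:
I0 add r4: issue@1 deps=(None,None) exec_start@1 write@3
I1 add r4: issue@2 deps=(None,0) exec_start@3 write@5
I2 mul r1: issue@3 deps=(None,None) exec_start@3 write@6
I3 add r3: issue@4 deps=(None,None) exec_start@4 write@6
I4 mul r2: issue@5 deps=(3,3) exec_start@6 write@7
I5 add r3: issue@6 deps=(3,2) exec_start@6 write@9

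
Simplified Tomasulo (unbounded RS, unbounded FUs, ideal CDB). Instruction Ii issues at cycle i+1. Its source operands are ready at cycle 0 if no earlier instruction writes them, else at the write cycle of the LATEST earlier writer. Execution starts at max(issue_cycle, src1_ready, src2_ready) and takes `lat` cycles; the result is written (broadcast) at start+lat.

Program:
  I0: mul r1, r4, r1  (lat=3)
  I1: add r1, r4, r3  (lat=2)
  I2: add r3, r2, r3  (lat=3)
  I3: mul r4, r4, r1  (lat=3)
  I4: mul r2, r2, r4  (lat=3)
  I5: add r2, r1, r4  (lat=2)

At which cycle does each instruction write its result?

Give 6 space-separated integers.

Answer: 4 4 6 7 10 9

Derivation:
I0 mul r1: issue@1 deps=(None,None) exec_start@1 write@4
I1 add r1: issue@2 deps=(None,None) exec_start@2 write@4
I2 add r3: issue@3 deps=(None,None) exec_start@3 write@6
I3 mul r4: issue@4 deps=(None,1) exec_start@4 write@7
I4 mul r2: issue@5 deps=(None,3) exec_start@7 write@10
I5 add r2: issue@6 deps=(1,3) exec_start@7 write@9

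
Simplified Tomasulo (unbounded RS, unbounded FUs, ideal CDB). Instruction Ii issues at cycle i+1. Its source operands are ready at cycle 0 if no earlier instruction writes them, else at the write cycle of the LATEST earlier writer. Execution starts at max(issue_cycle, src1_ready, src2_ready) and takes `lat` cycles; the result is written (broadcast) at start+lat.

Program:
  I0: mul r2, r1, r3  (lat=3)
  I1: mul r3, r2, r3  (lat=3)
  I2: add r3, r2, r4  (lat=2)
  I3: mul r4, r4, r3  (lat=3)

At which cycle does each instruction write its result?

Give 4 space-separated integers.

Answer: 4 7 6 9

Derivation:
I0 mul r2: issue@1 deps=(None,None) exec_start@1 write@4
I1 mul r3: issue@2 deps=(0,None) exec_start@4 write@7
I2 add r3: issue@3 deps=(0,None) exec_start@4 write@6
I3 mul r4: issue@4 deps=(None,2) exec_start@6 write@9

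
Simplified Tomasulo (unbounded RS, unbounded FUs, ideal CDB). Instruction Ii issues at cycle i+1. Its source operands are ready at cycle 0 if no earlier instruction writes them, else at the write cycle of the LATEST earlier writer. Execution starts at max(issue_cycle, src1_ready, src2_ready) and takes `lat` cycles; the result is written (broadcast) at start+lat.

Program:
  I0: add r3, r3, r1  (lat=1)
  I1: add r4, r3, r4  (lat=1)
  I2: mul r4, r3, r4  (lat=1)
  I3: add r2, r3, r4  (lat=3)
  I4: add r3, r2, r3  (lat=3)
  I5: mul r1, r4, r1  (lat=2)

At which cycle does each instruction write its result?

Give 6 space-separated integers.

Answer: 2 3 4 7 10 8

Derivation:
I0 add r3: issue@1 deps=(None,None) exec_start@1 write@2
I1 add r4: issue@2 deps=(0,None) exec_start@2 write@3
I2 mul r4: issue@3 deps=(0,1) exec_start@3 write@4
I3 add r2: issue@4 deps=(0,2) exec_start@4 write@7
I4 add r3: issue@5 deps=(3,0) exec_start@7 write@10
I5 mul r1: issue@6 deps=(2,None) exec_start@6 write@8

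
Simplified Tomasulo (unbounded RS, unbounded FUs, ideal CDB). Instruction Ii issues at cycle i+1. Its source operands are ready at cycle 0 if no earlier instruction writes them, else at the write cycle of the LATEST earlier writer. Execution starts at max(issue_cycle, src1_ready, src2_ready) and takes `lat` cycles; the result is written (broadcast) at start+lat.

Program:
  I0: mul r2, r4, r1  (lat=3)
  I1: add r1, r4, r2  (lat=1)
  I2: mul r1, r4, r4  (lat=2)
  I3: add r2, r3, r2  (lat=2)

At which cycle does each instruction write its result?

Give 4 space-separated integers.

I0 mul r2: issue@1 deps=(None,None) exec_start@1 write@4
I1 add r1: issue@2 deps=(None,0) exec_start@4 write@5
I2 mul r1: issue@3 deps=(None,None) exec_start@3 write@5
I3 add r2: issue@4 deps=(None,0) exec_start@4 write@6

Answer: 4 5 5 6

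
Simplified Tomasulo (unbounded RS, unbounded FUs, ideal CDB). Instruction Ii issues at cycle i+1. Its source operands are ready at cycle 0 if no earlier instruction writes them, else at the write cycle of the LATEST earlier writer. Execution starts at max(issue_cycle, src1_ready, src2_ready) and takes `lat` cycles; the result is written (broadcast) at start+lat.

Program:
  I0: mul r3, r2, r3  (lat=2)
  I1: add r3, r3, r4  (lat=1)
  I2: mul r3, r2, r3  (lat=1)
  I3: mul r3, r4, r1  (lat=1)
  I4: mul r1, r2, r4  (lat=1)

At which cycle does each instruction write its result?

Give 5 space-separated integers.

Answer: 3 4 5 5 6

Derivation:
I0 mul r3: issue@1 deps=(None,None) exec_start@1 write@3
I1 add r3: issue@2 deps=(0,None) exec_start@3 write@4
I2 mul r3: issue@3 deps=(None,1) exec_start@4 write@5
I3 mul r3: issue@4 deps=(None,None) exec_start@4 write@5
I4 mul r1: issue@5 deps=(None,None) exec_start@5 write@6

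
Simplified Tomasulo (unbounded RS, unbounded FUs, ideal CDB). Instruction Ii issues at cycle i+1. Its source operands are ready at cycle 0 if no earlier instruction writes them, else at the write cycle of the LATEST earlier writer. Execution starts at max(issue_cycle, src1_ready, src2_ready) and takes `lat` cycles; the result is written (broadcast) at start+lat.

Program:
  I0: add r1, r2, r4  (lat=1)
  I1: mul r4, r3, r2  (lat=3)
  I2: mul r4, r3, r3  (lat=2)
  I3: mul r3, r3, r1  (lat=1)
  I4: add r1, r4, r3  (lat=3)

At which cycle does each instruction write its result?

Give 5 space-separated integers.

I0 add r1: issue@1 deps=(None,None) exec_start@1 write@2
I1 mul r4: issue@2 deps=(None,None) exec_start@2 write@5
I2 mul r4: issue@3 deps=(None,None) exec_start@3 write@5
I3 mul r3: issue@4 deps=(None,0) exec_start@4 write@5
I4 add r1: issue@5 deps=(2,3) exec_start@5 write@8

Answer: 2 5 5 5 8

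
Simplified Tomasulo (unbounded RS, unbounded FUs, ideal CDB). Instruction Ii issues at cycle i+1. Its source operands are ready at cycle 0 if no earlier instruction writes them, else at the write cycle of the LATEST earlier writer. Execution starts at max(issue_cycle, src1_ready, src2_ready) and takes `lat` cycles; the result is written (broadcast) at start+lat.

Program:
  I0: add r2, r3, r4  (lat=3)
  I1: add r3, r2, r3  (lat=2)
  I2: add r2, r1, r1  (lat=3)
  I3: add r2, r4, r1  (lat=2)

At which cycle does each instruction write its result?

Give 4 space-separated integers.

I0 add r2: issue@1 deps=(None,None) exec_start@1 write@4
I1 add r3: issue@2 deps=(0,None) exec_start@4 write@6
I2 add r2: issue@3 deps=(None,None) exec_start@3 write@6
I3 add r2: issue@4 deps=(None,None) exec_start@4 write@6

Answer: 4 6 6 6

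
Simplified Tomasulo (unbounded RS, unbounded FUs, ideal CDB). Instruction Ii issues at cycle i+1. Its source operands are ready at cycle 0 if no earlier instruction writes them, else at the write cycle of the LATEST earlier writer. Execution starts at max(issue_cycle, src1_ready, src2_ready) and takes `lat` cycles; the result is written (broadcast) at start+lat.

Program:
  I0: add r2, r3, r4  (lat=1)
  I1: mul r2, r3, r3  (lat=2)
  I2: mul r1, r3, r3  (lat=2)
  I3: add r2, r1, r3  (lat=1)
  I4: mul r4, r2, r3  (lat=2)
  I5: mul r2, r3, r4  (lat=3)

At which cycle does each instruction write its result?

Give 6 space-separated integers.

I0 add r2: issue@1 deps=(None,None) exec_start@1 write@2
I1 mul r2: issue@2 deps=(None,None) exec_start@2 write@4
I2 mul r1: issue@3 deps=(None,None) exec_start@3 write@5
I3 add r2: issue@4 deps=(2,None) exec_start@5 write@6
I4 mul r4: issue@5 deps=(3,None) exec_start@6 write@8
I5 mul r2: issue@6 deps=(None,4) exec_start@8 write@11

Answer: 2 4 5 6 8 11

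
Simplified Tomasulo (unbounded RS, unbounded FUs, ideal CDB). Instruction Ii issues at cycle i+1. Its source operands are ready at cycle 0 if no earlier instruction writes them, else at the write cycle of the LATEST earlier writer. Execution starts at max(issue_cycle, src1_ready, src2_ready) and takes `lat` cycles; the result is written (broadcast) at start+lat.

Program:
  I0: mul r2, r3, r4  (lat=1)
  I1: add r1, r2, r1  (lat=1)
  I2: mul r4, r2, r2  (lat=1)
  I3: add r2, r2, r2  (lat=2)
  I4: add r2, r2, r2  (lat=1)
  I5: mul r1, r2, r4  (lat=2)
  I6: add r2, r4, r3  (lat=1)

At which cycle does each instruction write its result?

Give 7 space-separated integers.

I0 mul r2: issue@1 deps=(None,None) exec_start@1 write@2
I1 add r1: issue@2 deps=(0,None) exec_start@2 write@3
I2 mul r4: issue@3 deps=(0,0) exec_start@3 write@4
I3 add r2: issue@4 deps=(0,0) exec_start@4 write@6
I4 add r2: issue@5 deps=(3,3) exec_start@6 write@7
I5 mul r1: issue@6 deps=(4,2) exec_start@7 write@9
I6 add r2: issue@7 deps=(2,None) exec_start@7 write@8

Answer: 2 3 4 6 7 9 8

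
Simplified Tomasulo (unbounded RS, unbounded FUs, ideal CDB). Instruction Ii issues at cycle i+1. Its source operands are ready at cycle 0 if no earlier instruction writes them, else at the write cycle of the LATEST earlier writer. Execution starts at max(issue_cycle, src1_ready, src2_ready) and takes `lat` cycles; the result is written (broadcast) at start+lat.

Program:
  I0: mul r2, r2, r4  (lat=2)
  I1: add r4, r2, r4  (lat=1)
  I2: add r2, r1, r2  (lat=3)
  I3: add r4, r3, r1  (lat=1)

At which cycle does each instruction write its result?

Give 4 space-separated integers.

I0 mul r2: issue@1 deps=(None,None) exec_start@1 write@3
I1 add r4: issue@2 deps=(0,None) exec_start@3 write@4
I2 add r2: issue@3 deps=(None,0) exec_start@3 write@6
I3 add r4: issue@4 deps=(None,None) exec_start@4 write@5

Answer: 3 4 6 5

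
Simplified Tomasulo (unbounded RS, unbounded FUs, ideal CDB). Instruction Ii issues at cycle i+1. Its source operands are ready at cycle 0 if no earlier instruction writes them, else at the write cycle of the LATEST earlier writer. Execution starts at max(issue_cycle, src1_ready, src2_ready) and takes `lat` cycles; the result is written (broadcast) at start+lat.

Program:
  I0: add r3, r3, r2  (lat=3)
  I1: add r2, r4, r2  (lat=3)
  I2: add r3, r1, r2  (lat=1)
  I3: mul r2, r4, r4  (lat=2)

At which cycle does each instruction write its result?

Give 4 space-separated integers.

I0 add r3: issue@1 deps=(None,None) exec_start@1 write@4
I1 add r2: issue@2 deps=(None,None) exec_start@2 write@5
I2 add r3: issue@3 deps=(None,1) exec_start@5 write@6
I3 mul r2: issue@4 deps=(None,None) exec_start@4 write@6

Answer: 4 5 6 6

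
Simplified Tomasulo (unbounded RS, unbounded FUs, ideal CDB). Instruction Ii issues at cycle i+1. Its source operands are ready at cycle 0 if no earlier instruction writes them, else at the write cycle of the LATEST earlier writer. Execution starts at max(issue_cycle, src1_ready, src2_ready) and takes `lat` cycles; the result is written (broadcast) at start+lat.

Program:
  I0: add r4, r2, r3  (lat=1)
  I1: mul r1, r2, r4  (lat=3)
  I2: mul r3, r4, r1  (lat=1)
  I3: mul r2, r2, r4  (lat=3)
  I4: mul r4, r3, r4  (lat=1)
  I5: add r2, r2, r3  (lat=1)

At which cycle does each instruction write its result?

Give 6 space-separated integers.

Answer: 2 5 6 7 7 8

Derivation:
I0 add r4: issue@1 deps=(None,None) exec_start@1 write@2
I1 mul r1: issue@2 deps=(None,0) exec_start@2 write@5
I2 mul r3: issue@3 deps=(0,1) exec_start@5 write@6
I3 mul r2: issue@4 deps=(None,0) exec_start@4 write@7
I4 mul r4: issue@5 deps=(2,0) exec_start@6 write@7
I5 add r2: issue@6 deps=(3,2) exec_start@7 write@8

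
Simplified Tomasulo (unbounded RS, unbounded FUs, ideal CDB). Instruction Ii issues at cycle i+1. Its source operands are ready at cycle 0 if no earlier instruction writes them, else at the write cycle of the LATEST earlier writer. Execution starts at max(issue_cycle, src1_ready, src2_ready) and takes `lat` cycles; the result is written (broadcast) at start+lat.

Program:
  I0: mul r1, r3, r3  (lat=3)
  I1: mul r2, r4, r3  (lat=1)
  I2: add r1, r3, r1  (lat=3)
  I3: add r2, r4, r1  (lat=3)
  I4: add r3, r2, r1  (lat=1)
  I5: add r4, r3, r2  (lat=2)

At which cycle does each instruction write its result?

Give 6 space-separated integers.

Answer: 4 3 7 10 11 13

Derivation:
I0 mul r1: issue@1 deps=(None,None) exec_start@1 write@4
I1 mul r2: issue@2 deps=(None,None) exec_start@2 write@3
I2 add r1: issue@3 deps=(None,0) exec_start@4 write@7
I3 add r2: issue@4 deps=(None,2) exec_start@7 write@10
I4 add r3: issue@5 deps=(3,2) exec_start@10 write@11
I5 add r4: issue@6 deps=(4,3) exec_start@11 write@13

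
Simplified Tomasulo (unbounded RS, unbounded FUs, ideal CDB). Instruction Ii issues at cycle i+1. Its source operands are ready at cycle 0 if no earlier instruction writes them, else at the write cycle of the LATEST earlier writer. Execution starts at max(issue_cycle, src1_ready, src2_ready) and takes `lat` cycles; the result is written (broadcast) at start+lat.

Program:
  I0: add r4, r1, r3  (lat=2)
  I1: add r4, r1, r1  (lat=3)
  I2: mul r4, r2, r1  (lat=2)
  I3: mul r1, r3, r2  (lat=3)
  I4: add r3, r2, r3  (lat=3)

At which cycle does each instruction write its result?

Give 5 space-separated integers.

I0 add r4: issue@1 deps=(None,None) exec_start@1 write@3
I1 add r4: issue@2 deps=(None,None) exec_start@2 write@5
I2 mul r4: issue@3 deps=(None,None) exec_start@3 write@5
I3 mul r1: issue@4 deps=(None,None) exec_start@4 write@7
I4 add r3: issue@5 deps=(None,None) exec_start@5 write@8

Answer: 3 5 5 7 8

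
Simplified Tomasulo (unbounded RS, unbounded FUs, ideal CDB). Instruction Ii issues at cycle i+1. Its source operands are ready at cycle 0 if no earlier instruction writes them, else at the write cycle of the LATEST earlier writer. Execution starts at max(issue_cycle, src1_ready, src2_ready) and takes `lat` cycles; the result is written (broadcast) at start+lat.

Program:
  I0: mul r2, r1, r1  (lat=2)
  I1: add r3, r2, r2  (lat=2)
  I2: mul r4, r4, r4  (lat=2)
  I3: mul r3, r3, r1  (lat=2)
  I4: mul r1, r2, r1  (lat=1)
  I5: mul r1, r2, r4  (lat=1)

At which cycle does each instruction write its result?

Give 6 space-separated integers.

I0 mul r2: issue@1 deps=(None,None) exec_start@1 write@3
I1 add r3: issue@2 deps=(0,0) exec_start@3 write@5
I2 mul r4: issue@3 deps=(None,None) exec_start@3 write@5
I3 mul r3: issue@4 deps=(1,None) exec_start@5 write@7
I4 mul r1: issue@5 deps=(0,None) exec_start@5 write@6
I5 mul r1: issue@6 deps=(0,2) exec_start@6 write@7

Answer: 3 5 5 7 6 7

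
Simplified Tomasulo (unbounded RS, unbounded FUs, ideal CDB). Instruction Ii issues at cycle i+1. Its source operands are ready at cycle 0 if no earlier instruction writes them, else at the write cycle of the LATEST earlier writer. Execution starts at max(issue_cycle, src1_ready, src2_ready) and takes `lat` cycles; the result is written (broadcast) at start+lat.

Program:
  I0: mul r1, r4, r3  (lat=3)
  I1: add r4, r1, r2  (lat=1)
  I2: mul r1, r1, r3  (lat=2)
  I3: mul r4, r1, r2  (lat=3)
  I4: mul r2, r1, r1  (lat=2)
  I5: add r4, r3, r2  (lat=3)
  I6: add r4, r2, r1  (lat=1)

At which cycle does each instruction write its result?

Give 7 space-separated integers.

I0 mul r1: issue@1 deps=(None,None) exec_start@1 write@4
I1 add r4: issue@2 deps=(0,None) exec_start@4 write@5
I2 mul r1: issue@3 deps=(0,None) exec_start@4 write@6
I3 mul r4: issue@4 deps=(2,None) exec_start@6 write@9
I4 mul r2: issue@5 deps=(2,2) exec_start@6 write@8
I5 add r4: issue@6 deps=(None,4) exec_start@8 write@11
I6 add r4: issue@7 deps=(4,2) exec_start@8 write@9

Answer: 4 5 6 9 8 11 9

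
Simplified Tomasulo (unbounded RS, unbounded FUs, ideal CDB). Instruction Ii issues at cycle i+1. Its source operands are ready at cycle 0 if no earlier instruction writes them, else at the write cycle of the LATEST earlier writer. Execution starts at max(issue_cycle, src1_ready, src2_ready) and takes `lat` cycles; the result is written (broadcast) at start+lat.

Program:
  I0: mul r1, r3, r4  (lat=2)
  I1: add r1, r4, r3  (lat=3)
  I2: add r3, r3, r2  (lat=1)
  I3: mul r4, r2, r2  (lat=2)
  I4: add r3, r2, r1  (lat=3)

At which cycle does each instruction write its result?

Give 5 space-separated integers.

I0 mul r1: issue@1 deps=(None,None) exec_start@1 write@3
I1 add r1: issue@2 deps=(None,None) exec_start@2 write@5
I2 add r3: issue@3 deps=(None,None) exec_start@3 write@4
I3 mul r4: issue@4 deps=(None,None) exec_start@4 write@6
I4 add r3: issue@5 deps=(None,1) exec_start@5 write@8

Answer: 3 5 4 6 8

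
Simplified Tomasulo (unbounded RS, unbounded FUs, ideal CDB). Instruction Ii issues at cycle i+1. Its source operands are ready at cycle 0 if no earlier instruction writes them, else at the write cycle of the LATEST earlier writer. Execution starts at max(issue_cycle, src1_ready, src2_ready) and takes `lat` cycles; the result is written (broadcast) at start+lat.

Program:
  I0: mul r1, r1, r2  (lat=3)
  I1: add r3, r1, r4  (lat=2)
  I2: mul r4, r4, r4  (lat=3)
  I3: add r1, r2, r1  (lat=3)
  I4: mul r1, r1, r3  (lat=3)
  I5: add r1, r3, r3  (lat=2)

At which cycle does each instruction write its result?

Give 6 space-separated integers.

Answer: 4 6 6 7 10 8

Derivation:
I0 mul r1: issue@1 deps=(None,None) exec_start@1 write@4
I1 add r3: issue@2 deps=(0,None) exec_start@4 write@6
I2 mul r4: issue@3 deps=(None,None) exec_start@3 write@6
I3 add r1: issue@4 deps=(None,0) exec_start@4 write@7
I4 mul r1: issue@5 deps=(3,1) exec_start@7 write@10
I5 add r1: issue@6 deps=(1,1) exec_start@6 write@8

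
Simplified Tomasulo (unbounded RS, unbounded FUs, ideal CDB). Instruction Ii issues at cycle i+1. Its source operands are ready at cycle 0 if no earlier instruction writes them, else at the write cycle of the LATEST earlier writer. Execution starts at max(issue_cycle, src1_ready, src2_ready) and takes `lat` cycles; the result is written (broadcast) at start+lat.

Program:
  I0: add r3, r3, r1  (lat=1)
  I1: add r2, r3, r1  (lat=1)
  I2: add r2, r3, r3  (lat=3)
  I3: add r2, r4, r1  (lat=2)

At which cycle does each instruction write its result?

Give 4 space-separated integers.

I0 add r3: issue@1 deps=(None,None) exec_start@1 write@2
I1 add r2: issue@2 deps=(0,None) exec_start@2 write@3
I2 add r2: issue@3 deps=(0,0) exec_start@3 write@6
I3 add r2: issue@4 deps=(None,None) exec_start@4 write@6

Answer: 2 3 6 6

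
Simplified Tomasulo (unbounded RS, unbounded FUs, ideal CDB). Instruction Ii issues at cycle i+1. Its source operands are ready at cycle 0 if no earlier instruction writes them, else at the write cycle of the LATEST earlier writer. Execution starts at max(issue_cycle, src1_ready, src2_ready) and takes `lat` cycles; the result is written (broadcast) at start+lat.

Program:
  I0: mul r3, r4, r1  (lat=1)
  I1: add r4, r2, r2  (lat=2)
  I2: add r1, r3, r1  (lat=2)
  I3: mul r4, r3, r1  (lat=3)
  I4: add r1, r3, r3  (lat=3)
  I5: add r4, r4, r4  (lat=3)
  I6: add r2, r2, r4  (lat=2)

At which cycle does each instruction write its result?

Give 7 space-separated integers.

Answer: 2 4 5 8 8 11 13

Derivation:
I0 mul r3: issue@1 deps=(None,None) exec_start@1 write@2
I1 add r4: issue@2 deps=(None,None) exec_start@2 write@4
I2 add r1: issue@3 deps=(0,None) exec_start@3 write@5
I3 mul r4: issue@4 deps=(0,2) exec_start@5 write@8
I4 add r1: issue@5 deps=(0,0) exec_start@5 write@8
I5 add r4: issue@6 deps=(3,3) exec_start@8 write@11
I6 add r2: issue@7 deps=(None,5) exec_start@11 write@13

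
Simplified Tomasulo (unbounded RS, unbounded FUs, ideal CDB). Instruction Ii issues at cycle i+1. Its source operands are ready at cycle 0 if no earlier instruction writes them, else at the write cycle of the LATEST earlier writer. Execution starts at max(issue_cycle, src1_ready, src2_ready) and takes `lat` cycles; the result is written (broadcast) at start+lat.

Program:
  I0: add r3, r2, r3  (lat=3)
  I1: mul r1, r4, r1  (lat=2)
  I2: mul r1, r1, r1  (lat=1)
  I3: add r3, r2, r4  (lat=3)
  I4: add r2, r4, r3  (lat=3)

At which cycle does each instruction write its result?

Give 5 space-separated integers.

Answer: 4 4 5 7 10

Derivation:
I0 add r3: issue@1 deps=(None,None) exec_start@1 write@4
I1 mul r1: issue@2 deps=(None,None) exec_start@2 write@4
I2 mul r1: issue@3 deps=(1,1) exec_start@4 write@5
I3 add r3: issue@4 deps=(None,None) exec_start@4 write@7
I4 add r2: issue@5 deps=(None,3) exec_start@7 write@10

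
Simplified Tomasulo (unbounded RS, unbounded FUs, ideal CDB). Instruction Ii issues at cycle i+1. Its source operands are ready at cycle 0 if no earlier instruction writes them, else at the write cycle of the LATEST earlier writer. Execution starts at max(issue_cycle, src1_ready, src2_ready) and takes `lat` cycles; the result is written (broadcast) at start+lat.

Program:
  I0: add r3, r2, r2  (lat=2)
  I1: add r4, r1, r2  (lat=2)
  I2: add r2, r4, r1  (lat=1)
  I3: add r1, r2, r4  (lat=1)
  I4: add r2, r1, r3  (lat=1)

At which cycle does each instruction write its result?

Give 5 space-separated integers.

I0 add r3: issue@1 deps=(None,None) exec_start@1 write@3
I1 add r4: issue@2 deps=(None,None) exec_start@2 write@4
I2 add r2: issue@3 deps=(1,None) exec_start@4 write@5
I3 add r1: issue@4 deps=(2,1) exec_start@5 write@6
I4 add r2: issue@5 deps=(3,0) exec_start@6 write@7

Answer: 3 4 5 6 7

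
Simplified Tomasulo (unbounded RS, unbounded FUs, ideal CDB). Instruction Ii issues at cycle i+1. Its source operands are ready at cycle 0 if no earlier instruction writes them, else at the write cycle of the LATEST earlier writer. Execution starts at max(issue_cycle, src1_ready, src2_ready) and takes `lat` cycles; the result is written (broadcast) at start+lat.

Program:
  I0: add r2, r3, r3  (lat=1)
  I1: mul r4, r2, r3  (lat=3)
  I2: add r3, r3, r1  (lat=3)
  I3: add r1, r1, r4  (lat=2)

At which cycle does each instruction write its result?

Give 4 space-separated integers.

I0 add r2: issue@1 deps=(None,None) exec_start@1 write@2
I1 mul r4: issue@2 deps=(0,None) exec_start@2 write@5
I2 add r3: issue@3 deps=(None,None) exec_start@3 write@6
I3 add r1: issue@4 deps=(None,1) exec_start@5 write@7

Answer: 2 5 6 7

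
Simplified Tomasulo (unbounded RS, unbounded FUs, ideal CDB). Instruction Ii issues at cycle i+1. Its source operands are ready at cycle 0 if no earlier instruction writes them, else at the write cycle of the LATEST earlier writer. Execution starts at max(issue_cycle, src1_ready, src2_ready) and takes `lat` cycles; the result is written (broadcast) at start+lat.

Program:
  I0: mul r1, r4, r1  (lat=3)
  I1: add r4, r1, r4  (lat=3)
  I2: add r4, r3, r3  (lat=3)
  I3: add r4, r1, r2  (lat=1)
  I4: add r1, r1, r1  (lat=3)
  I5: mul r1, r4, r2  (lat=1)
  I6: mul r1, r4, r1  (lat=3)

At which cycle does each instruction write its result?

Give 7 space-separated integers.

Answer: 4 7 6 5 8 7 10

Derivation:
I0 mul r1: issue@1 deps=(None,None) exec_start@1 write@4
I1 add r4: issue@2 deps=(0,None) exec_start@4 write@7
I2 add r4: issue@3 deps=(None,None) exec_start@3 write@6
I3 add r4: issue@4 deps=(0,None) exec_start@4 write@5
I4 add r1: issue@5 deps=(0,0) exec_start@5 write@8
I5 mul r1: issue@6 deps=(3,None) exec_start@6 write@7
I6 mul r1: issue@7 deps=(3,5) exec_start@7 write@10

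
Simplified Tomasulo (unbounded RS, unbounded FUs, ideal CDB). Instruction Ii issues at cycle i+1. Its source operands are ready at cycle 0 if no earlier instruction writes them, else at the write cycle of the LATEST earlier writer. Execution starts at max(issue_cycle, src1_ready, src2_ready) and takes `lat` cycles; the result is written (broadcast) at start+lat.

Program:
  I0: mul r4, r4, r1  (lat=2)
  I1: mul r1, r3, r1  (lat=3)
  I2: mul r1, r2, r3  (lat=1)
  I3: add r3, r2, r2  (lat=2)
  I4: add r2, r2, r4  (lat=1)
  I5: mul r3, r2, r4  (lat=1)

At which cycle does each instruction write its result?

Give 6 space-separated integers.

I0 mul r4: issue@1 deps=(None,None) exec_start@1 write@3
I1 mul r1: issue@2 deps=(None,None) exec_start@2 write@5
I2 mul r1: issue@3 deps=(None,None) exec_start@3 write@4
I3 add r3: issue@4 deps=(None,None) exec_start@4 write@6
I4 add r2: issue@5 deps=(None,0) exec_start@5 write@6
I5 mul r3: issue@6 deps=(4,0) exec_start@6 write@7

Answer: 3 5 4 6 6 7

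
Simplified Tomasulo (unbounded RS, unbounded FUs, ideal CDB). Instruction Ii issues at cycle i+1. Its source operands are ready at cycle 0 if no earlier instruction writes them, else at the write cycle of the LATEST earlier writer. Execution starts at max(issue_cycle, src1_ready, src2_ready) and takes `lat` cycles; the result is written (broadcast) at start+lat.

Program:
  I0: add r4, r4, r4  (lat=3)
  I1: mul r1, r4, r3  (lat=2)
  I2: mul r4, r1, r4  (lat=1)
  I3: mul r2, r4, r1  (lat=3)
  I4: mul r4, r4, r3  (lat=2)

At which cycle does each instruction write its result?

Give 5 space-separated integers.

Answer: 4 6 7 10 9

Derivation:
I0 add r4: issue@1 deps=(None,None) exec_start@1 write@4
I1 mul r1: issue@2 deps=(0,None) exec_start@4 write@6
I2 mul r4: issue@3 deps=(1,0) exec_start@6 write@7
I3 mul r2: issue@4 deps=(2,1) exec_start@7 write@10
I4 mul r4: issue@5 deps=(2,None) exec_start@7 write@9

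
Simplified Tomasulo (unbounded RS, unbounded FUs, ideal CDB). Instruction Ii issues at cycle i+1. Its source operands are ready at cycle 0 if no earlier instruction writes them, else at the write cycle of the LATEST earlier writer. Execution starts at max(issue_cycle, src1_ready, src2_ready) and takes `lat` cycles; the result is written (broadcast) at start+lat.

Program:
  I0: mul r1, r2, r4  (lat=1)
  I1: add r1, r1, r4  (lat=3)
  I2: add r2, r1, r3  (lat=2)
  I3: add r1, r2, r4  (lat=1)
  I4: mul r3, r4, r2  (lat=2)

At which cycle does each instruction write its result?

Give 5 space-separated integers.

Answer: 2 5 7 8 9

Derivation:
I0 mul r1: issue@1 deps=(None,None) exec_start@1 write@2
I1 add r1: issue@2 deps=(0,None) exec_start@2 write@5
I2 add r2: issue@3 deps=(1,None) exec_start@5 write@7
I3 add r1: issue@4 deps=(2,None) exec_start@7 write@8
I4 mul r3: issue@5 deps=(None,2) exec_start@7 write@9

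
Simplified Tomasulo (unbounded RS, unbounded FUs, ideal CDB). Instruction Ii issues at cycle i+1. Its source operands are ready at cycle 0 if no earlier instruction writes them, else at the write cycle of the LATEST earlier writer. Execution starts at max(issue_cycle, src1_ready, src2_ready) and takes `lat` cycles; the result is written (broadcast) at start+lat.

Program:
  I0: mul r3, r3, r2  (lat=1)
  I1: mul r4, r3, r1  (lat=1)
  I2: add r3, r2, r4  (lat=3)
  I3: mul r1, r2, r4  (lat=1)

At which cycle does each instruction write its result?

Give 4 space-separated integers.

I0 mul r3: issue@1 deps=(None,None) exec_start@1 write@2
I1 mul r4: issue@2 deps=(0,None) exec_start@2 write@3
I2 add r3: issue@3 deps=(None,1) exec_start@3 write@6
I3 mul r1: issue@4 deps=(None,1) exec_start@4 write@5

Answer: 2 3 6 5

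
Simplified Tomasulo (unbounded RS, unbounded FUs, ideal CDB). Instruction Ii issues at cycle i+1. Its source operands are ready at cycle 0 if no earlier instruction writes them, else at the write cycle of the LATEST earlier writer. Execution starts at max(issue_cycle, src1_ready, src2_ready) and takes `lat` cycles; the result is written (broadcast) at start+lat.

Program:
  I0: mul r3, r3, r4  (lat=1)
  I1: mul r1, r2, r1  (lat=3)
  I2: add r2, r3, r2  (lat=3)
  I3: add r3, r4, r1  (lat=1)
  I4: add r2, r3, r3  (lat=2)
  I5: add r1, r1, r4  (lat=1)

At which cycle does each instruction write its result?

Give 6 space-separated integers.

I0 mul r3: issue@1 deps=(None,None) exec_start@1 write@2
I1 mul r1: issue@2 deps=(None,None) exec_start@2 write@5
I2 add r2: issue@3 deps=(0,None) exec_start@3 write@6
I3 add r3: issue@4 deps=(None,1) exec_start@5 write@6
I4 add r2: issue@5 deps=(3,3) exec_start@6 write@8
I5 add r1: issue@6 deps=(1,None) exec_start@6 write@7

Answer: 2 5 6 6 8 7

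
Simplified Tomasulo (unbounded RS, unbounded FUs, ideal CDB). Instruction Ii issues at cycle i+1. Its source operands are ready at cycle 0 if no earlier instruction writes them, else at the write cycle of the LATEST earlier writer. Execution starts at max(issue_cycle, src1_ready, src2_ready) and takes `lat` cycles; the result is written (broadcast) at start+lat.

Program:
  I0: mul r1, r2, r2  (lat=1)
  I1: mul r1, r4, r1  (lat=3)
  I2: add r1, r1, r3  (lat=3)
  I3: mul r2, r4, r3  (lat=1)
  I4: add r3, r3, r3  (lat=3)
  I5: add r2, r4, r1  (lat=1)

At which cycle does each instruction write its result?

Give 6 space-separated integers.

I0 mul r1: issue@1 deps=(None,None) exec_start@1 write@2
I1 mul r1: issue@2 deps=(None,0) exec_start@2 write@5
I2 add r1: issue@3 deps=(1,None) exec_start@5 write@8
I3 mul r2: issue@4 deps=(None,None) exec_start@4 write@5
I4 add r3: issue@5 deps=(None,None) exec_start@5 write@8
I5 add r2: issue@6 deps=(None,2) exec_start@8 write@9

Answer: 2 5 8 5 8 9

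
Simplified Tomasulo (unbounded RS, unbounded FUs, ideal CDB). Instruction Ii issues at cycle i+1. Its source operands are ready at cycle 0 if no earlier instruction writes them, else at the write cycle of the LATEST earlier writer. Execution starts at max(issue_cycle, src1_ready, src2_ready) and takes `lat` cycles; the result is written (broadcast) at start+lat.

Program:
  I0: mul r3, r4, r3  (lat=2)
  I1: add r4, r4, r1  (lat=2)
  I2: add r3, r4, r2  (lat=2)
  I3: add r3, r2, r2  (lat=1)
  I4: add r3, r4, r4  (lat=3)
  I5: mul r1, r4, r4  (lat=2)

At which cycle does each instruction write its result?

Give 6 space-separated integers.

I0 mul r3: issue@1 deps=(None,None) exec_start@1 write@3
I1 add r4: issue@2 deps=(None,None) exec_start@2 write@4
I2 add r3: issue@3 deps=(1,None) exec_start@4 write@6
I3 add r3: issue@4 deps=(None,None) exec_start@4 write@5
I4 add r3: issue@5 deps=(1,1) exec_start@5 write@8
I5 mul r1: issue@6 deps=(1,1) exec_start@6 write@8

Answer: 3 4 6 5 8 8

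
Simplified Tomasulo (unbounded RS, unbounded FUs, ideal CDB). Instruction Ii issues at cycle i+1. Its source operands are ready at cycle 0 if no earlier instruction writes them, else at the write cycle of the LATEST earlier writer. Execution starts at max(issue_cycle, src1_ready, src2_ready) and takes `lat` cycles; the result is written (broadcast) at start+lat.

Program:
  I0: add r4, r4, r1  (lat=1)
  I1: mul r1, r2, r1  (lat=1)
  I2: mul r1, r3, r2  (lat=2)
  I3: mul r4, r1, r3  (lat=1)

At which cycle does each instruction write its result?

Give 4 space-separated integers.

I0 add r4: issue@1 deps=(None,None) exec_start@1 write@2
I1 mul r1: issue@2 deps=(None,None) exec_start@2 write@3
I2 mul r1: issue@3 deps=(None,None) exec_start@3 write@5
I3 mul r4: issue@4 deps=(2,None) exec_start@5 write@6

Answer: 2 3 5 6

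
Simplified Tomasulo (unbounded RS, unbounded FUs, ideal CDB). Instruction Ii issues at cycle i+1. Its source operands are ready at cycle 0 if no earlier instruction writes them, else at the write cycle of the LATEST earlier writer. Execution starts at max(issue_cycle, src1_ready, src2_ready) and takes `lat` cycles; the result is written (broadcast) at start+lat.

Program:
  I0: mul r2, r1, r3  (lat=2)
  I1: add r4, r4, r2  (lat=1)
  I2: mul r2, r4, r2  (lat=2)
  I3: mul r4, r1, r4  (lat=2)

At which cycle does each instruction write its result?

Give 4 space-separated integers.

I0 mul r2: issue@1 deps=(None,None) exec_start@1 write@3
I1 add r4: issue@2 deps=(None,0) exec_start@3 write@4
I2 mul r2: issue@3 deps=(1,0) exec_start@4 write@6
I3 mul r4: issue@4 deps=(None,1) exec_start@4 write@6

Answer: 3 4 6 6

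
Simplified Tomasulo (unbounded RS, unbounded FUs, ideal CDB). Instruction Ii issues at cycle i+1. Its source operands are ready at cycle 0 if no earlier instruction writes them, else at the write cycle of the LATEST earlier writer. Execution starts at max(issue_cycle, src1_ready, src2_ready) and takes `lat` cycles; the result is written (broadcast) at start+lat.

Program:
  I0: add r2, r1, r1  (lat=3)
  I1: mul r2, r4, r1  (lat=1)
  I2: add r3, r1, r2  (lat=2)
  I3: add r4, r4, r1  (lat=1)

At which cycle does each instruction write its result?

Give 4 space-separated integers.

Answer: 4 3 5 5

Derivation:
I0 add r2: issue@1 deps=(None,None) exec_start@1 write@4
I1 mul r2: issue@2 deps=(None,None) exec_start@2 write@3
I2 add r3: issue@3 deps=(None,1) exec_start@3 write@5
I3 add r4: issue@4 deps=(None,None) exec_start@4 write@5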